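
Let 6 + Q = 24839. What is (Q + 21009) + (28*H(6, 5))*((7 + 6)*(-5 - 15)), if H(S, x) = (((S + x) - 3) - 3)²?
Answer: -136158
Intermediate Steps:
H(S, x) = (-6 + S + x)² (H(S, x) = ((-3 + S + x) - 3)² = (-6 + S + x)²)
Q = 24833 (Q = -6 + 24839 = 24833)
(Q + 21009) + (28*H(6, 5))*((7 + 6)*(-5 - 15)) = (24833 + 21009) + (28*(-6 + 6 + 5)²)*((7 + 6)*(-5 - 15)) = 45842 + (28*5²)*(13*(-20)) = 45842 + (28*25)*(-260) = 45842 + 700*(-260) = 45842 - 182000 = -136158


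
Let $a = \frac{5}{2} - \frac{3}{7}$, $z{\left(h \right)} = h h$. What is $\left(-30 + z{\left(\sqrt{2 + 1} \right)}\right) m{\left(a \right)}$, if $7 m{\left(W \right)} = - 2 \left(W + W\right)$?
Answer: $\frac{1566}{49} \approx 31.959$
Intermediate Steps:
$z{\left(h \right)} = h^{2}$
$a = \frac{29}{14}$ ($a = 5 \cdot \frac{1}{2} - \frac{3}{7} = \frac{5}{2} - \frac{3}{7} = \frac{29}{14} \approx 2.0714$)
$m{\left(W \right)} = - \frac{4 W}{7}$ ($m{\left(W \right)} = \frac{\left(-2\right) \left(W + W\right)}{7} = \frac{\left(-2\right) 2 W}{7} = \frac{\left(-4\right) W}{7} = - \frac{4 W}{7}$)
$\left(-30 + z{\left(\sqrt{2 + 1} \right)}\right) m{\left(a \right)} = \left(-30 + \left(\sqrt{2 + 1}\right)^{2}\right) \left(\left(- \frac{4}{7}\right) \frac{29}{14}\right) = \left(-30 + \left(\sqrt{3}\right)^{2}\right) \left(- \frac{58}{49}\right) = \left(-30 + 3\right) \left(- \frac{58}{49}\right) = \left(-27\right) \left(- \frac{58}{49}\right) = \frac{1566}{49}$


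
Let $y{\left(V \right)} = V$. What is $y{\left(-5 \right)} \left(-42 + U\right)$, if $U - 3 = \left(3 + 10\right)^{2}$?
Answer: $-650$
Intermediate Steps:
$U = 172$ ($U = 3 + \left(3 + 10\right)^{2} = 3 + 13^{2} = 3 + 169 = 172$)
$y{\left(-5 \right)} \left(-42 + U\right) = - 5 \left(-42 + 172\right) = \left(-5\right) 130 = -650$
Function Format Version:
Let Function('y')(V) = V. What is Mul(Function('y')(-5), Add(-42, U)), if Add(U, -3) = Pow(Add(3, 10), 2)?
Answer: -650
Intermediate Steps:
U = 172 (U = Add(3, Pow(Add(3, 10), 2)) = Add(3, Pow(13, 2)) = Add(3, 169) = 172)
Mul(Function('y')(-5), Add(-42, U)) = Mul(-5, Add(-42, 172)) = Mul(-5, 130) = -650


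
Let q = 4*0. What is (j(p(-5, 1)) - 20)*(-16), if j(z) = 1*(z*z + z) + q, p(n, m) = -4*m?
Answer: 128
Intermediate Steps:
q = 0
j(z) = z + z² (j(z) = 1*(z*z + z) + 0 = 1*(z² + z) + 0 = 1*(z + z²) + 0 = (z + z²) + 0 = z + z²)
(j(p(-5, 1)) - 20)*(-16) = ((-4*1)*(1 - 4*1) - 20)*(-16) = (-4*(1 - 4) - 20)*(-16) = (-4*(-3) - 20)*(-16) = (12 - 20)*(-16) = -8*(-16) = 128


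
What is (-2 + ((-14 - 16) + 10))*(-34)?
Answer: 748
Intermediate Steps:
(-2 + ((-14 - 16) + 10))*(-34) = (-2 + (-30 + 10))*(-34) = (-2 - 20)*(-34) = -22*(-34) = 748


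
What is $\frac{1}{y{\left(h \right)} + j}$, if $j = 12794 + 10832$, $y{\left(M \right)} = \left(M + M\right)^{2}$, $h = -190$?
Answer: $\frac{1}{168026} \approx 5.9515 \cdot 10^{-6}$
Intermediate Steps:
$y{\left(M \right)} = 4 M^{2}$ ($y{\left(M \right)} = \left(2 M\right)^{2} = 4 M^{2}$)
$j = 23626$
$\frac{1}{y{\left(h \right)} + j} = \frac{1}{4 \left(-190\right)^{2} + 23626} = \frac{1}{4 \cdot 36100 + 23626} = \frac{1}{144400 + 23626} = \frac{1}{168026}$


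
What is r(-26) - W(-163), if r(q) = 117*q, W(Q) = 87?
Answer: -3129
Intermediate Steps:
r(-26) - W(-163) = 117*(-26) - 1*87 = -3042 - 87 = -3129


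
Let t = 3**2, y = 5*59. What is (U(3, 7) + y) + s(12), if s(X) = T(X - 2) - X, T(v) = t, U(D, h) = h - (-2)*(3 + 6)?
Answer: 317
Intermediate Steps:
y = 295
U(D, h) = 18 + h (U(D, h) = h - (-2)*9 = h - 1*(-18) = h + 18 = 18 + h)
t = 9
T(v) = 9
s(X) = 9 - X
(U(3, 7) + y) + s(12) = ((18 + 7) + 295) + (9 - 1*12) = (25 + 295) + (9 - 12) = 320 - 3 = 317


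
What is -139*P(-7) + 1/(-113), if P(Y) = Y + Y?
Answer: 219897/113 ≈ 1946.0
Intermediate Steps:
P(Y) = 2*Y
-139*P(-7) + 1/(-113) = -278*(-7) + 1/(-113) = -139*(-14) - 1/113 = 1946 - 1/113 = 219897/113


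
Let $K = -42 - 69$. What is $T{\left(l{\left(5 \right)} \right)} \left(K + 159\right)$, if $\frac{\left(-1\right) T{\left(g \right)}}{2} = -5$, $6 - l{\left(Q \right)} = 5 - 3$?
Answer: $480$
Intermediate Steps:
$l{\left(Q \right)} = 4$ ($l{\left(Q \right)} = 6 - \left(5 - 3\right) = 6 - 2 = 4$)
$T{\left(g \right)} = 10$ ($T{\left(g \right)} = \left(-2\right) \left(-5\right) = 10$)
$K = -111$ ($K = -42 - 69 = -111$)
$T{\left(l{\left(5 \right)} \right)} \left(K + 159\right) = 10 \left(-111 + 159\right) = 10 \cdot 48 = 480$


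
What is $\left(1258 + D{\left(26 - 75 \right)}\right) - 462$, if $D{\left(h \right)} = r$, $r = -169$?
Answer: $627$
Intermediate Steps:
$D{\left(h \right)} = -169$
$\left(1258 + D{\left(26 - 75 \right)}\right) - 462 = \left(1258 - 169\right) - 462 = 1089 - 462 = 627$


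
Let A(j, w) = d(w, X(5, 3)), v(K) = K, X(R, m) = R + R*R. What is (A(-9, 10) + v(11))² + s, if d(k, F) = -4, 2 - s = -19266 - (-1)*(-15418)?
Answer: 34735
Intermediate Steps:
X(R, m) = R + R²
s = 34686 (s = 2 - (-19266 - (-1)*(-15418)) = 2 - (-19266 - 1*15418) = 2 - (-19266 - 15418) = 2 - 1*(-34684) = 2 + 34684 = 34686)
A(j, w) = -4
(A(-9, 10) + v(11))² + s = (-4 + 11)² + 34686 = 7² + 34686 = 49 + 34686 = 34735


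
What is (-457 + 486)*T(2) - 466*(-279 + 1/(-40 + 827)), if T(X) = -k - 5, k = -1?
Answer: 102229260/787 ≈ 1.2990e+5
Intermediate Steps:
T(X) = -4 (T(X) = -1*(-1) - 5 = 1 - 5 = -4)
(-457 + 486)*T(2) - 466*(-279 + 1/(-40 + 827)) = (-457 + 486)*(-4) - 466*(-279 + 1/(-40 + 827)) = 29*(-4) - 466*(-279 + 1/787) = -116 - 466*(-279 + 1/787) = -116 - 466*(-219572)/787 = -116 - 1*(-102320552/787) = -116 + 102320552/787 = 102229260/787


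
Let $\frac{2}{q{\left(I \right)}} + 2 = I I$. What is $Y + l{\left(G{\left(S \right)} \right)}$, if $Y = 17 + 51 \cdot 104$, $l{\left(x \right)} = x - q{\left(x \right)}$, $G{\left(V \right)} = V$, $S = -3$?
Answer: $\frac{37224}{7} \approx 5317.7$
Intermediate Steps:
$q{\left(I \right)} = \frac{2}{-2 + I^{2}}$ ($q{\left(I \right)} = \frac{2}{-2 + I I} = \frac{2}{-2 + I^{2}}$)
$l{\left(x \right)} = x - \frac{2}{-2 + x^{2}}$
$Y = 5321$ ($Y = 17 + 5304 = 5321$)
$Y + l{\left(G{\left(S \right)} \right)} = 5321 - \left(3 + \frac{2}{-2 + \left(-3\right)^{2}}\right) = 5321 - \left(3 + \frac{2}{-2 + 9}\right) = 5321 - \left(3 + \frac{2}{7}\right) = 5321 - \frac{23}{7} = \frac{37224}{7}$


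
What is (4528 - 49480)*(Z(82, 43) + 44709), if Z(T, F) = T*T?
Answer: -2312016216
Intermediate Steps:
Z(T, F) = T**2
(4528 - 49480)*(Z(82, 43) + 44709) = (4528 - 49480)*(82**2 + 44709) = -44952*(6724 + 44709) = -44952*51433 = -2312016216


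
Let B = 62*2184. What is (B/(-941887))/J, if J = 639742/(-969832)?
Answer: 65661505728/301282336577 ≈ 0.21794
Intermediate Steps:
B = 135408
J = -319871/484916 (J = 639742*(-1/969832) = -319871/484916 ≈ -0.65964)
(B/(-941887))/J = (135408/(-941887))/(-319871/484916) = (135408*(-1/941887))*(-484916/319871) = -135408/941887*(-484916/319871) = 65661505728/301282336577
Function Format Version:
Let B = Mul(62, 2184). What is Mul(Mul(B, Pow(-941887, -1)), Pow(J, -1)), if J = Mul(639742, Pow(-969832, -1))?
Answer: Rational(65661505728, 301282336577) ≈ 0.21794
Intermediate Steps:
B = 135408
J = Rational(-319871, 484916) (J = Mul(639742, Rational(-1, 969832)) = Rational(-319871, 484916) ≈ -0.65964)
Mul(Mul(B, Pow(-941887, -1)), Pow(J, -1)) = Mul(Mul(135408, Pow(-941887, -1)), Pow(Rational(-319871, 484916), -1)) = Mul(Mul(135408, Rational(-1, 941887)), Rational(-484916, 319871)) = Mul(Rational(-135408, 941887), Rational(-484916, 319871)) = Rational(65661505728, 301282336577)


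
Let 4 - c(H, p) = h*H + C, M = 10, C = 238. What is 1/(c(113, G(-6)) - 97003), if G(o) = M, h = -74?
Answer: -1/88875 ≈ -1.1252e-5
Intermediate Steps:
G(o) = 10
c(H, p) = -234 + 74*H (c(H, p) = 4 - (-74*H + 238) = 4 - (238 - 74*H) = 4 + (-238 + 74*H) = -234 + 74*H)
1/(c(113, G(-6)) - 97003) = 1/((-234 + 74*113) - 97003) = 1/((-234 + 8362) - 97003) = 1/(8128 - 97003) = 1/(-88875) = -1/88875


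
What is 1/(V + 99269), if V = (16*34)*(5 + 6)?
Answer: 1/105253 ≈ 9.5009e-6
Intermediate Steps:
V = 5984 (V = 544*11 = 5984)
1/(V + 99269) = 1/(5984 + 99269) = 1/105253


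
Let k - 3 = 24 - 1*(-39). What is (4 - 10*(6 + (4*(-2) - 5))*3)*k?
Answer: 14124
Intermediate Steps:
k = 66 (k = 3 + (24 - 1*(-39)) = 3 + (24 + 39) = 3 + 63 = 66)
(4 - 10*(6 + (4*(-2) - 5))*3)*k = (4 - 10*(6 + (4*(-2) - 5))*3)*66 = (4 - 10*(6 + (-8 - 5))*3)*66 = (4 - 10*(6 - 13)*3)*66 = (4 - (-70)*3)*66 = (4 - 10*(-21))*66 = (4 + 210)*66 = 214*66 = 14124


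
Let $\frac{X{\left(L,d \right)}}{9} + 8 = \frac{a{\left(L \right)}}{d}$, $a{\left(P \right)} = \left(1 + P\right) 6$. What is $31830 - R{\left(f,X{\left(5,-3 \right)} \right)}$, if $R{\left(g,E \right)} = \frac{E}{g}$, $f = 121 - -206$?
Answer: $\frac{3469530}{109} \approx 31831.0$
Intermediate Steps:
$f = 327$ ($f = 121 + 206 = 327$)
$a{\left(P \right)} = 6 + 6 P$
$X{\left(L,d \right)} = -72 + \frac{9 \left(6 + 6 L\right)}{d}$ ($X{\left(L,d \right)} = -72 + 9 \frac{6 + 6 L}{d} = -72 + \frac{9 \left(6 + 6 L\right)}{d}$)
$31830 - R{\left(f,X{\left(5,-3 \right)} \right)} = 31830 - \frac{18 \frac{1}{-3} \left(3 - -12 + 3 \cdot 5\right)}{327} = 31830 - 18 \left(- \frac{1}{3}\right) \left(3 + 12 + 15\right) \frac{1}{327} = 31830 - 18 \left(- \frac{1}{3}\right) 30 \cdot \frac{1}{327} = 31830 - \left(-180\right) \frac{1}{327} = 31830 - - \frac{60}{109} = 31830 + \frac{60}{109} = \frac{3469530}{109}$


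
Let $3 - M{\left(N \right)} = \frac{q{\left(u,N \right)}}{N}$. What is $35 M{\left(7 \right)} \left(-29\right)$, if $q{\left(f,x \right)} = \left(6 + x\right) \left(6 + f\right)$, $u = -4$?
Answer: $725$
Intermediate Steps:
$q{\left(f,x \right)} = \left(6 + f\right) \left(6 + x\right)$
$M{\left(N \right)} = 3 - \frac{12 + 2 N}{N}$ ($M{\left(N \right)} = 3 - \frac{36 + 6 \left(-4\right) + 6 N - 4 N}{N} = 3 - \frac{36 - 24 + 6 N - 4 N}{N} = 3 - \frac{12 + 2 N}{N}$)
$35 M{\left(7 \right)} \left(-29\right) = 35 \frac{-12 + 7}{7} \left(-29\right) = 35 \cdot \frac{1}{7} \left(-5\right) \left(-29\right) = 35 \left(- \frac{5}{7}\right) \left(-29\right) = \left(-25\right) \left(-29\right) = 725$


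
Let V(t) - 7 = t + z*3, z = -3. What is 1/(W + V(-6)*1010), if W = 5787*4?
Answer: 1/15068 ≈ 6.6366e-5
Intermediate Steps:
V(t) = -2 + t (V(t) = 7 + (t - 3*3) = 7 + (t - 9) = 7 + (-9 + t) = -2 + t)
W = 23148
1/(W + V(-6)*1010) = 1/(23148 + (-2 - 6)*1010) = 1/(23148 - 8*1010) = 1/(23148 - 8080) = 1/15068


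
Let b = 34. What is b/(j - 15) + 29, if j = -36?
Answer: 85/3 ≈ 28.333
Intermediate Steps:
b/(j - 15) + 29 = 34/(-36 - 15) + 29 = 34/(-51) + 29 = -1/51*34 + 29 = -2/3 + 29 = 85/3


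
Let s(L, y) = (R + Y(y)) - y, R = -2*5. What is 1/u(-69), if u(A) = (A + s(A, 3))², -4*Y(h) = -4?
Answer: 1/6561 ≈ 0.00015242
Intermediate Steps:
Y(h) = 1 (Y(h) = -¼*(-4) = 1)
R = -10
s(L, y) = -9 - y (s(L, y) = (-10 + 1) - y = -9 - y)
u(A) = (-12 + A)² (u(A) = (A + (-9 - 1*3))² = (A + (-9 - 3))² = (A - 12)² = (-12 + A)²)
1/u(-69) = 1/((-12 - 69)²) = 1/((-81)²) = 1/6561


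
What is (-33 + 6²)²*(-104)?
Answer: -936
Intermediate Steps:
(-33 + 6²)²*(-104) = (-33 + 36)²*(-104) = 3²*(-104) = 9*(-104) = -936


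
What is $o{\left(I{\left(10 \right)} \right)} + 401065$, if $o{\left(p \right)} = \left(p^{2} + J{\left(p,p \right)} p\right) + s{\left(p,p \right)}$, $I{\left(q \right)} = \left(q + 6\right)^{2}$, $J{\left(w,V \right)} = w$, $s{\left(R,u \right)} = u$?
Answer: $532393$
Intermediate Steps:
$I{\left(q \right)} = \left(6 + q\right)^{2}$
$o{\left(p \right)} = p + 2 p^{2}$ ($o{\left(p \right)} = \left(p^{2} + p p\right) + p = \left(p^{2} + p^{2}\right) + p = 2 p^{2} + p = p + 2 p^{2}$)
$o{\left(I{\left(10 \right)} \right)} + 401065 = \left(6 + 10\right)^{2} \left(1 + 2 \left(6 + 10\right)^{2}\right) + 401065 = 16^{2} \left(1 + 2 \cdot 16^{2}\right) + 401065 = 256 \left(1 + 2 \cdot 256\right) + 401065 = 256 \left(1 + 512\right) + 401065 = 256 \cdot 513 + 401065 = 131328 + 401065 = 532393$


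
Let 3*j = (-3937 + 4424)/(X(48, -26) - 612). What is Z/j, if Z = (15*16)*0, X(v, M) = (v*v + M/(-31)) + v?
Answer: 0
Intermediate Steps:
X(v, M) = v + v² - M/31 (X(v, M) = (v² - M/31) + v = v + v² - M/31)
Z = 0 (Z = 240*0 = 0)
j = 15097/161898 (j = ((-3937 + 4424)/((48 + 48² - 1/31*(-26)) - 612))/3 = (487/((48 + 2304 + 26/31) - 612))/3 = (487/(72938/31 - 612))/3 = (487/(53966/31))/3 = (487*(31/53966))/3 = (⅓)*(15097/53966) = 15097/161898 ≈ 0.093250)
Z/j = 0/(15097/161898) = 0*(161898/15097) = 0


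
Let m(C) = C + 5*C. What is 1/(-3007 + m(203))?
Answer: -1/1789 ≈ -0.00055897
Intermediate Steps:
m(C) = 6*C
1/(-3007 + m(203)) = 1/(-3007 + 6*203) = 1/(-3007 + 1218) = 1/(-1789) = -1/1789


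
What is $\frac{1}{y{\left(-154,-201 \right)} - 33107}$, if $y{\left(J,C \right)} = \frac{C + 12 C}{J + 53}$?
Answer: $- \frac{101}{3341194} \approx -3.0229 \cdot 10^{-5}$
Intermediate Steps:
$y{\left(J,C \right)} = \frac{13 C}{53 + J}$
$\frac{1}{y{\left(-154,-201 \right)} - 33107} = \frac{1}{13 \left(-201\right) \frac{1}{53 - 154} - 33107} = \frac{1}{13 \left(-201\right) \frac{1}{-101} - 33107} = \frac{1}{13 \left(-201\right) \left(- \frac{1}{101}\right) - 33107} = \frac{1}{\frac{2613}{101} - 33107} = \frac{1}{- \frac{3341194}{101}} = - \frac{101}{3341194}$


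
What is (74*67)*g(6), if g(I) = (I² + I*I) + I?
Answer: 386724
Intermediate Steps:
g(I) = I + 2*I² (g(I) = (I² + I²) + I = 2*I² + I = I + 2*I²)
(74*67)*g(6) = (74*67)*(6*(1 + 2*6)) = 4958*(6*(1 + 12)) = 4958*(6*13) = 4958*78 = 386724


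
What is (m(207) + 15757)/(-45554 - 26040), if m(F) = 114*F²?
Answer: -4900543/71594 ≈ -68.449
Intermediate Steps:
(m(207) + 15757)/(-45554 - 26040) = (114*207² + 15757)/(-45554 - 26040) = (114*42849 + 15757)/(-71594) = (4884786 + 15757)*(-1/71594) = 4900543*(-1/71594) = -4900543/71594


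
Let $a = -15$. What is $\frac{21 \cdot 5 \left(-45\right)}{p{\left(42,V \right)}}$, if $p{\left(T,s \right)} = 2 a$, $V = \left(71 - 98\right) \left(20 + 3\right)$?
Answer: $\frac{315}{2} \approx 157.5$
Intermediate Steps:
$V = -621$ ($V = \left(-27\right) 23 = -621$)
$p{\left(T,s \right)} = -30$ ($p{\left(T,s \right)} = 2 \left(-15\right) = -30$)
$\frac{21 \cdot 5 \left(-45\right)}{p{\left(42,V \right)}} = \frac{21 \cdot 5 \left(-45\right)}{-30} = 105 \left(-45\right) \left(- \frac{1}{30}\right) = \left(-4725\right) \left(- \frac{1}{30}\right) = \frac{315}{2}$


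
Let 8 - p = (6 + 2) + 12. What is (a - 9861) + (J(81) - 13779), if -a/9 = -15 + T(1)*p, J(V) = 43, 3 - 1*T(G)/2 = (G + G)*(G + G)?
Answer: -23678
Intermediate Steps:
T(G) = 6 - 8*G**2 (T(G) = 6 - 2*(G + G)*(G + G) = 6 - 2*2*G*2*G = 6 - 8*G**2)
p = -12 (p = 8 - ((6 + 2) + 12) = 8 - (8 + 12) = 8 - 1*20 = 8 - 20 = -12)
a = -81 (a = -9*(-15 + (6 - 8*1**2)*(-12)) = -9*(-15 + (6 - 8*1)*(-12)) = -9*(-15 + (6 - 8)*(-12)) = -9*(-15 - 2*(-12)) = -9*(-15 + 24) = -9*9 = -81)
(a - 9861) + (J(81) - 13779) = (-81 - 9861) + (43 - 13779) = -9942 - 13736 = -23678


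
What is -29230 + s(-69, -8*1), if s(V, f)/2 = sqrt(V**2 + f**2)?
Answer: -29230 + 10*sqrt(193) ≈ -29091.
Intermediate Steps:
s(V, f) = 2*sqrt(V**2 + f**2)
-29230 + s(-69, -8*1) = -29230 + 2*sqrt((-69)**2 + (-8*1)**2) = -29230 + 2*sqrt(4761 + (-8)**2) = -29230 + 2*sqrt(4761 + 64) = -29230 + 2*sqrt(4825) = -29230 + 2*(5*sqrt(193)) = -29230 + 10*sqrt(193)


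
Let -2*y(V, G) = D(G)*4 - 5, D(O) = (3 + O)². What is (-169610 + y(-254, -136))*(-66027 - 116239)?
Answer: 37361887143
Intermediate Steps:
y(V, G) = 5/2 - 2*(3 + G)² (y(V, G) = -((3 + G)²*4 - 5)/2 = -(4*(3 + G)² - 5)/2 = -(-5 + 4*(3 + G)²)/2 = 5/2 - 2*(3 + G)²)
(-169610 + y(-254, -136))*(-66027 - 116239) = (-169610 + (5/2 - 2*(3 - 136)²))*(-66027 - 116239) = (-169610 + (5/2 - 2*(-133)²))*(-182266) = (-169610 + (5/2 - 2*17689))*(-182266) = (-169610 + (5/2 - 35378))*(-182266) = (-169610 - 70751/2)*(-182266) = -409971/2*(-182266) = 37361887143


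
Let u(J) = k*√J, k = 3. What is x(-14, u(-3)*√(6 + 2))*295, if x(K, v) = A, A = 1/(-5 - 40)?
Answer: -59/9 ≈ -6.5556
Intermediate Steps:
u(J) = 3*√J
A = -1/45 (A = 1/(-45) = -1/45 ≈ -0.022222)
x(K, v) = -1/45
x(-14, u(-3)*√(6 + 2))*295 = -1/45*295 = -59/9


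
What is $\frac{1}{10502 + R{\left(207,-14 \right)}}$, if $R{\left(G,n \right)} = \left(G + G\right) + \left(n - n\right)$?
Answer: $\frac{1}{10916} \approx 9.1609 \cdot 10^{-5}$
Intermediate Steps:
$R{\left(G,n \right)} = 2 G$ ($R{\left(G,n \right)} = 2 G + 0 = 2 G$)
$\frac{1}{10502 + R{\left(207,-14 \right)}} = \frac{1}{10502 + 2 \cdot 207} = \frac{1}{10502 + 414} = \frac{1}{10916}$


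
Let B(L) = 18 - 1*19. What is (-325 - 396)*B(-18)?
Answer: 721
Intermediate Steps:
B(L) = -1 (B(L) = 18 - 19 = -1)
(-325 - 396)*B(-18) = (-325 - 396)*(-1) = -721*(-1) = 721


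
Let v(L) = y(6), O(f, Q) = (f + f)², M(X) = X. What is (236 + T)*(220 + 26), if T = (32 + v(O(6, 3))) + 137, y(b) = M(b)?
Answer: 101106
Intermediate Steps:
y(b) = b
O(f, Q) = 4*f² (O(f, Q) = (2*f)² = 4*f²)
v(L) = 6
T = 175 (T = (32 + 6) + 137 = 38 + 137 = 175)
(236 + T)*(220 + 26) = (236 + 175)*(220 + 26) = 411*246 = 101106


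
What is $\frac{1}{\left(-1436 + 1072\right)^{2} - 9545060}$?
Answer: $- \frac{1}{9412564} \approx -1.0624 \cdot 10^{-7}$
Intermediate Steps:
$\frac{1}{\left(-1436 + 1072\right)^{2} - 9545060} = \frac{1}{\left(-364\right)^{2} - 9545060} = \frac{1}{132496 - 9545060} = \frac{1}{-9412564} = - \frac{1}{9412564}$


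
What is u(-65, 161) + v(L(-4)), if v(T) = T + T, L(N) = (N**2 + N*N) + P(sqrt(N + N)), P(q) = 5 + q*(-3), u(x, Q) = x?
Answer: 9 - 12*I*sqrt(2) ≈ 9.0 - 16.971*I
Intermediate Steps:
P(q) = 5 - 3*q
L(N) = 5 + 2*N**2 - 3*sqrt(2)*sqrt(N) (L(N) = (N**2 + N*N) + (5 - 3*sqrt(N + N)) = (N**2 + N**2) + (5 - 3*sqrt(2)*sqrt(N)) = 2*N**2 + (5 - 3*sqrt(2)*sqrt(N)) = 5 + 2*N**2 - 3*sqrt(2)*sqrt(N))
v(T) = 2*T
u(-65, 161) + v(L(-4)) = -65 + 2*(5 + 2*(-4)**2 - 3*sqrt(2)*sqrt(-4)) = -65 + 2*(5 + 2*16 - 3*sqrt(2)*2*I) = -65 + 2*(5 + 32 - 6*I*sqrt(2)) = -65 + 2*(37 - 6*I*sqrt(2)) = -65 + (74 - 12*I*sqrt(2)) = 9 - 12*I*sqrt(2)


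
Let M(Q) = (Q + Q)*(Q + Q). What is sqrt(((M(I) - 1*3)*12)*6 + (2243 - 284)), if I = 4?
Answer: sqrt(6351) ≈ 79.693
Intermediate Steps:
M(Q) = 4*Q**2 (M(Q) = (2*Q)*(2*Q) = 4*Q**2)
sqrt(((M(I) - 1*3)*12)*6 + (2243 - 284)) = sqrt(((4*4**2 - 1*3)*12)*6 + (2243 - 284)) = sqrt(((4*16 - 3)*12)*6 + 1959) = sqrt(((64 - 3)*12)*6 + 1959) = sqrt((61*12)*6 + 1959) = sqrt(732*6 + 1959) = sqrt(4392 + 1959) = sqrt(6351)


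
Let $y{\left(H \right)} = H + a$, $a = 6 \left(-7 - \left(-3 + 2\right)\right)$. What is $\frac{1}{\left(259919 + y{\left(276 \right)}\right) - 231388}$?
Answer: $\frac{1}{28771} \approx 3.4757 \cdot 10^{-5}$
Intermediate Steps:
$a = -36$ ($a = 6 \left(-7 - -1\right) = 6 \left(-7 + \left(3 - 2\right)\right) = 6 \left(-7 + 1\right) = 6 \left(-6\right) = -36$)
$y{\left(H \right)} = -36 + H$ ($y{\left(H \right)} = H - 36 = -36 + H$)
$\frac{1}{\left(259919 + y{\left(276 \right)}\right) - 231388} = \frac{1}{\left(259919 + \left(-36 + 276\right)\right) - 231388} = \frac{1}{\left(259919 + 240\right) - 231388} = \frac{1}{260159 - 231388} = \frac{1}{28771}$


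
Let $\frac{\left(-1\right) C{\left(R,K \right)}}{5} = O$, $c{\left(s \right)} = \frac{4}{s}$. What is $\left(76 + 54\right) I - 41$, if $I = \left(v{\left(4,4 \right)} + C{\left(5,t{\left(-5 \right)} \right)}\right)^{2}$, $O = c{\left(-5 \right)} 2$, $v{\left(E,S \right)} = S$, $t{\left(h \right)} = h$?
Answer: $18679$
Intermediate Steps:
$O = - \frac{8}{5}$ ($O = \frac{4}{-5} \cdot 2 = 4 \left(- \frac{1}{5}\right) 2 = \left(- \frac{4}{5}\right) 2 = - \frac{8}{5} \approx -1.6$)
$C{\left(R,K \right)} = 8$ ($C{\left(R,K \right)} = \left(-5\right) \left(- \frac{8}{5}\right) = 8$)
$I = 144$ ($I = \left(4 + 8\right)^{2} = 12^{2} = 144$)
$\left(76 + 54\right) I - 41 = \left(76 + 54\right) 144 - 41 = 130 \cdot 144 - 41 = 18720 - 41 = 18679$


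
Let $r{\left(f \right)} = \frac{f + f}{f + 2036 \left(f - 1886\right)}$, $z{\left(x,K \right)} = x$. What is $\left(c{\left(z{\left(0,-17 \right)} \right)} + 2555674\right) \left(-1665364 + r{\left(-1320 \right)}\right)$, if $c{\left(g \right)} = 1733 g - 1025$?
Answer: $- \frac{1735999257632723771}{408046} \approx -4.2544 \cdot 10^{12}$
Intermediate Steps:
$c{\left(g \right)} = -1025 + 1733 g$
$r{\left(f \right)} = \frac{2 f}{-3839896 + 2037 f}$ ($r{\left(f \right)} = \frac{2 f}{f + 2036 \left(-1886 + f\right)} = \frac{2 f}{f + \left(-3839896 + 2036 f\right)} = \frac{2 f}{-3839896 + 2037 f}$)
$\left(c{\left(z{\left(0,-17 \right)} \right)} + 2555674\right) \left(-1665364 + r{\left(-1320 \right)}\right) = \left(\left(-1025 + 1733 \cdot 0\right) + 2555674\right) \left(-1665364 + 2 \left(-1320\right) \frac{1}{-3839896 + 2037 \left(-1320\right)}\right) = \left(\left(-1025 + 0\right) + 2555674\right) \left(-1665364 + 2 \left(-1320\right) \frac{1}{-3839896 - 2688840}\right) = \left(-1025 + 2555674\right) \left(-1665364 + 2 \left(-1320\right) \frac{1}{-6528736}\right) = 2554649 \left(-1665364 + 2 \left(-1320\right) \left(- \frac{1}{6528736}\right)\right) = 2554649 \left(-1665364 + \frac{165}{408046}\right) = 2554649 \left(- \frac{679545118579}{408046}\right) = - \frac{1735999257632723771}{408046}$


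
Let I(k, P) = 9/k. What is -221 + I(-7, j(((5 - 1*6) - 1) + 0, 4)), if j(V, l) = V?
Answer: -1556/7 ≈ -222.29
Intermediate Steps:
-221 + I(-7, j(((5 - 1*6) - 1) + 0, 4)) = -221 + 9/(-7) = -221 + 9*(-1/7) = -221 - 9/7 = -1556/7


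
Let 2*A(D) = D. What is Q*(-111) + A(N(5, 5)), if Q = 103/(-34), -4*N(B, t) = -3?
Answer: 45783/136 ≈ 336.64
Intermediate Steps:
N(B, t) = ¾ (N(B, t) = -¼*(-3) = ¾)
A(D) = D/2
Q = -103/34 (Q = 103*(-1/34) = -103/34 ≈ -3.0294)
Q*(-111) + A(N(5, 5)) = -103/34*(-111) + (½)*(¾) = 11433/34 + 3/8 = 45783/136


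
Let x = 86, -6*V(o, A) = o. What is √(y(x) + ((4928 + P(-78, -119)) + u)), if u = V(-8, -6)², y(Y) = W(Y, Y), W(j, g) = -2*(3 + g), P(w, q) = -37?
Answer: √42433/3 ≈ 68.664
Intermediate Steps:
V(o, A) = -o/6
W(j, g) = -6 - 2*g
y(Y) = -6 - 2*Y
u = 16/9 (u = (-⅙*(-8))² = (4/3)² = 16/9 ≈ 1.7778)
√(y(x) + ((4928 + P(-78, -119)) + u)) = √((-6 - 2*86) + ((4928 - 37) + 16/9)) = √((-6 - 172) + (4891 + 16/9)) = √(-178 + 44035/9) = √(42433/9) = √42433/3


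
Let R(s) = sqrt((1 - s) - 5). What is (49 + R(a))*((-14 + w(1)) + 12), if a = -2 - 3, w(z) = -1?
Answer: -150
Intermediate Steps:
a = -5
R(s) = sqrt(-4 - s)
(49 + R(a))*((-14 + w(1)) + 12) = (49 + sqrt(-4 - 1*(-5)))*((-14 - 1) + 12) = (49 + sqrt(-4 + 5))*(-15 + 12) = (49 + sqrt(1))*(-3) = (49 + 1)*(-3) = 50*(-3) = -150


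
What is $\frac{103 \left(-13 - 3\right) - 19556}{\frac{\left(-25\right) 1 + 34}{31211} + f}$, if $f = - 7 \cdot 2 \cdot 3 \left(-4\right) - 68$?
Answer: $- \frac{661798044}{3121109} \approx -212.04$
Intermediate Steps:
$f = 100$ ($f = - 7 \cdot 6 \left(-4\right) - 68 = \left(-7\right) \left(-24\right) - 68 = 168 - 68 = 100$)
$\frac{103 \left(-13 - 3\right) - 19556}{\frac{\left(-25\right) 1 + 34}{31211} + f} = \frac{103 \left(-13 - 3\right) - 19556}{\frac{\left(-25\right) 1 + 34}{31211} + 100} = \frac{103 \left(-16\right) - 19556}{\left(-25 + 34\right) \frac{1}{31211} + 100} = \frac{-1648 - 19556}{9 \cdot \frac{1}{31211} + 100} = - \frac{21204}{\frac{9}{31211} + 100} = - \frac{21204}{\frac{3121109}{31211}} = \left(-21204\right) \frac{31211}{3121109} = - \frac{661798044}{3121109}$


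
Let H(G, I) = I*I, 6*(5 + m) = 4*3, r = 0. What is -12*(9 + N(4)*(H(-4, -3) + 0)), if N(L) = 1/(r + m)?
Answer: -72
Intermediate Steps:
m = -3 (m = -5 + (4*3)/6 = -5 + (⅙)*12 = -5 + 2 = -3)
H(G, I) = I²
N(L) = -⅓ (N(L) = 1/(0 - 3) = 1/(-3) = -⅓)
-12*(9 + N(4)*(H(-4, -3) + 0)) = -12*(9 - ((-3)² + 0)/3) = -12*(9 - (9 + 0)/3) = -12*(9 - ⅓*9) = -12*(9 - 3) = -12*6 = -72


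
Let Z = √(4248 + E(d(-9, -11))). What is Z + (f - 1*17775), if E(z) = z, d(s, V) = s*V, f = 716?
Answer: -17059 + 3*√483 ≈ -16993.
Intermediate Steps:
d(s, V) = V*s
Z = 3*√483 (Z = √(4248 - 11*(-9)) = √(4248 + 99) = √4347 = 3*√483 ≈ 65.932)
Z + (f - 1*17775) = 3*√483 + (716 - 1*17775) = 3*√483 + (716 - 17775) = 3*√483 - 17059 = -17059 + 3*√483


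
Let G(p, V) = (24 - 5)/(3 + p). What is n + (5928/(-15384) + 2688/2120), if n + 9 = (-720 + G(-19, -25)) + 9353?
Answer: 23437823461/2717840 ≈ 8623.7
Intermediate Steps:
G(p, V) = 19/(3 + p)
n = 137965/16 (n = -9 + ((-720 + 19/(3 - 19)) + 9353) = -9 + ((-720 + 19/(-16)) + 9353) = -9 + ((-720 + 19*(-1/16)) + 9353) = -9 + ((-720 - 19/16) + 9353) = -9 + (-11539/16 + 9353) = -9 + 138109/16 = 137965/16 ≈ 8622.8)
n + (5928/(-15384) + 2688/2120) = 137965/16 + (5928/(-15384) + 2688/2120) = 137965/16 + (5928*(-1/15384) + 2688*(1/2120)) = 137965/16 + (-247/641 + 336/265) = 137965/16 + 149921/169865 = 23437823461/2717840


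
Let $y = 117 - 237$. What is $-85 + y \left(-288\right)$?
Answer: $34475$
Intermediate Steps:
$y = -120$ ($y = 117 - 237 = -120$)
$-85 + y \left(-288\right) = -85 - -34560 = -85 + 34560 = 34475$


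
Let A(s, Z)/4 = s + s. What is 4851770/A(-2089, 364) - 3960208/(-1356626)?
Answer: -1628963582981/5667983428 ≈ -287.40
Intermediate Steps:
A(s, Z) = 8*s (A(s, Z) = 4*(s + s) = 4*(2*s) = 8*s)
4851770/A(-2089, 364) - 3960208/(-1356626) = 4851770/((8*(-2089))) - 3960208/(-1356626) = 4851770/(-16712) - 3960208*(-1/1356626) = 4851770*(-1/16712) + 1980104/678313 = -2425885/8356 + 1980104/678313 = -1628963582981/5667983428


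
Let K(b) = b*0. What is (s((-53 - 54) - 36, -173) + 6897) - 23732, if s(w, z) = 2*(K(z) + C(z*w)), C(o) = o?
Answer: 32643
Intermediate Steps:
K(b) = 0
s(w, z) = 2*w*z (s(w, z) = 2*(0 + z*w) = 2*(0 + w*z) = 2*(w*z) = 2*w*z)
(s((-53 - 54) - 36, -173) + 6897) - 23732 = (2*((-53 - 54) - 36)*(-173) + 6897) - 23732 = (2*(-107 - 36)*(-173) + 6897) - 23732 = (2*(-143)*(-173) + 6897) - 23732 = (49478 + 6897) - 23732 = 56375 - 23732 = 32643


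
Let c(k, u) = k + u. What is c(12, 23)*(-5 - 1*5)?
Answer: -350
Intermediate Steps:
c(12, 23)*(-5 - 1*5) = (12 + 23)*(-5 - 1*5) = 35*(-5 - 5) = 35*(-10) = -350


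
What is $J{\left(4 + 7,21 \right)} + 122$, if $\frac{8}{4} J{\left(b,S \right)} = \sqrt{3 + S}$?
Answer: $122 + \sqrt{6} \approx 124.45$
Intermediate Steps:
$J{\left(b,S \right)} = \frac{\sqrt{3 + S}}{2}$
$J{\left(4 + 7,21 \right)} + 122 = \frac{\sqrt{3 + 21}}{2} + 122 = \frac{\sqrt{24}}{2} + 122 = \frac{2 \sqrt{6}}{2} + 122 = \sqrt{6} + 122 = 122 + \sqrt{6}$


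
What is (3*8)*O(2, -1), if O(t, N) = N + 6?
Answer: 120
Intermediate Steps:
O(t, N) = 6 + N
(3*8)*O(2, -1) = (3*8)*(6 - 1) = 24*5 = 120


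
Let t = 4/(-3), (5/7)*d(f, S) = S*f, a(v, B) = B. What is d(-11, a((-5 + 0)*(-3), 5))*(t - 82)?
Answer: 19250/3 ≈ 6416.7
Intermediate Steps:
d(f, S) = 7*S*f/5 (d(f, S) = 7*(S*f)/5 = 7*S*f/5)
t = -4/3 (t = 4*(-⅓) = -4/3 ≈ -1.3333)
d(-11, a((-5 + 0)*(-3), 5))*(t - 82) = ((7/5)*5*(-11))*(-4/3 - 82) = -77*(-250/3) = 19250/3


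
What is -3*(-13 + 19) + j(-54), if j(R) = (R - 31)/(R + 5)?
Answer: -797/49 ≈ -16.265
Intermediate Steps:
j(R) = (-31 + R)/(5 + R)
-3*(-13 + 19) + j(-54) = -3*(-13 + 19) + (-31 - 54)/(5 - 54) = -3*6 - 85/(-49) = -18 - 1/49*(-85) = -18 + 85/49 = -797/49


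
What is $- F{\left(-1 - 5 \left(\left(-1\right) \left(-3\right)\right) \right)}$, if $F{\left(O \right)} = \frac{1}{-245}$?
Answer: $\frac{1}{245} \approx 0.0040816$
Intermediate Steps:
$F{\left(O \right)} = - \frac{1}{245}$
$- F{\left(-1 - 5 \left(\left(-1\right) \left(-3\right)\right) \right)} = \left(-1\right) \left(- \frac{1}{245}\right) = \frac{1}{245}$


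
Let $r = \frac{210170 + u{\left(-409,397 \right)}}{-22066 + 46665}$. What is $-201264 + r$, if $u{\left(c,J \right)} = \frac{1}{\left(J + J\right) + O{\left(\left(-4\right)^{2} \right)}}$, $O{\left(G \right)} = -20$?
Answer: $- \frac{3831828615683}{19039626} \approx -2.0126 \cdot 10^{5}$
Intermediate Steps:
$u{\left(c,J \right)} = \frac{1}{-20 + 2 J}$ ($u{\left(c,J \right)} = \frac{1}{\left(J + J\right) - 20} = \frac{1}{2 J - 20} = \frac{1}{-20 + 2 J}$)
$r = \frac{162671581}{19039626}$ ($r = \frac{210170 + \frac{1}{2 \left(-10 + 397\right)}}{-22066 + 46665} = \frac{210170 + \frac{1}{2 \cdot 387}}{24599} = \left(210170 + \frac{1}{2} \cdot \frac{1}{387}\right) \frac{1}{24599} = \left(210170 + \frac{1}{774}\right) \frac{1}{24599} = \frac{162671581}{774} \cdot \frac{1}{24599} = \frac{162671581}{19039626} \approx 8.5438$)
$-201264 + r = -201264 + \frac{162671581}{19039626} = - \frac{3831828615683}{19039626}$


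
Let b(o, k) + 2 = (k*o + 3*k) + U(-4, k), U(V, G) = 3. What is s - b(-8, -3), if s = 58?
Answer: 42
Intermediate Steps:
b(o, k) = 1 + 3*k + k*o (b(o, k) = -2 + ((k*o + 3*k) + 3) = -2 + ((3*k + k*o) + 3) = -2 + (3 + 3*k + k*o) = 1 + 3*k + k*o)
s - b(-8, -3) = 58 - (1 + 3*(-3) - 3*(-8)) = 58 - (1 - 9 + 24) = 58 - 1*16 = 58 - 16 = 42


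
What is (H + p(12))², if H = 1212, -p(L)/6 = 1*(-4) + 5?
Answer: 1454436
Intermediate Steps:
p(L) = -6 (p(L) = -6*(1*(-4) + 5) = -6*(-4 + 5) = -6*1 = -6)
(H + p(12))² = (1212 - 6)² = 1206² = 1454436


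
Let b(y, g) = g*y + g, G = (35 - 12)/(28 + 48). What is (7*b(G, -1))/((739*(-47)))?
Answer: 693/2639708 ≈ 0.00026253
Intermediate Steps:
G = 23/76 ≈ 0.30263
b(y, g) = g + g*y
(7*b(G, -1))/((739*(-47))) = (7*(-(1 + 23/76)))/((739*(-47))) = (7*(-1*99/76))/(-34733) = (7*(-99/76))*(-1/34733) = -693/76*(-1/34733) = 693/2639708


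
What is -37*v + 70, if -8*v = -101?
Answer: -3177/8 ≈ -397.13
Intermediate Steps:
v = 101/8 (v = -⅛*(-101) = 101/8 ≈ 12.625)
-37*v + 70 = -37*101/8 + 70 = -3737/8 + 70 = -3177/8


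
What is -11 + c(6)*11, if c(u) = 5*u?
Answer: 319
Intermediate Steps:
-11 + c(6)*11 = -11 + (5*6)*11 = -11 + 30*11 = -11 + 330 = 319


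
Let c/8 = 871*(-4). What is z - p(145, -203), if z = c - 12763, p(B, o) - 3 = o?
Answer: -40435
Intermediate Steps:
p(B, o) = 3 + o
c = -27872 (c = 8*(871*(-4)) = 8*(-3484) = -27872)
z = -40635 (z = -27872 - 12763 = -40635)
z - p(145, -203) = -40635 - (3 - 203) = -40635 - 1*(-200) = -40635 + 200 = -40435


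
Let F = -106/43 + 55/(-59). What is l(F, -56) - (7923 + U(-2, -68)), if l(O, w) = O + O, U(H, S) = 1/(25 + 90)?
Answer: -2313559772/291755 ≈ -7929.8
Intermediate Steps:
U(H, S) = 1/115
F = -8619/2537 (F = -106*1/43 + 55*(-1/59) = -106/43 - 55/59 = -8619/2537 ≈ -3.3973)
l(O, w) = 2*O
l(F, -56) - (7923 + U(-2, -68)) = 2*(-8619/2537) - (7923 + 1/115) = -17238/2537 - 1*911146/115 = -17238/2537 - 911146/115 = -2313559772/291755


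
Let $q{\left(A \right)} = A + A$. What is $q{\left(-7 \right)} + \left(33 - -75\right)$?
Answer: $94$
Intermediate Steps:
$q{\left(A \right)} = 2 A$
$q{\left(-7 \right)} + \left(33 - -75\right) = 2 \left(-7\right) + \left(33 - -75\right) = -14 + \left(33 + 75\right) = -14 + 108 = 94$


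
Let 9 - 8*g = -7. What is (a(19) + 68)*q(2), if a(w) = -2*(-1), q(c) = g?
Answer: 140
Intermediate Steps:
g = 2 (g = 9/8 - ⅛*(-7) = 9/8 + 7/8 = 2)
q(c) = 2
a(w) = 2
(a(19) + 68)*q(2) = (2 + 68)*2 = 70*2 = 140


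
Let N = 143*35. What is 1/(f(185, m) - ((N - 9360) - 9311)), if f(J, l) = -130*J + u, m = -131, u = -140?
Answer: -1/10524 ≈ -9.5021e-5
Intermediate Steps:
N = 5005
f(J, l) = -140 - 130*J (f(J, l) = -130*J - 140 = -140 - 130*J)
1/(f(185, m) - ((N - 9360) - 9311)) = 1/((-140 - 130*185) - ((5005 - 9360) - 9311)) = 1/((-140 - 24050) - (-4355 - 9311)) = 1/(-24190 - 1*(-13666)) = 1/(-24190 + 13666) = 1/(-10524) = -1/10524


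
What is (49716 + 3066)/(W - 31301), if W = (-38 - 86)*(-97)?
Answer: -52782/19273 ≈ -2.7387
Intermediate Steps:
W = 12028 (W = -124*(-97) = 12028)
(49716 + 3066)/(W - 31301) = (49716 + 3066)/(12028 - 31301) = 52782/(-19273) = 52782*(-1/19273) = -52782/19273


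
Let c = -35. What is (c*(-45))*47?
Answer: 74025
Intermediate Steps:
(c*(-45))*47 = -35*(-45)*47 = 1575*47 = 74025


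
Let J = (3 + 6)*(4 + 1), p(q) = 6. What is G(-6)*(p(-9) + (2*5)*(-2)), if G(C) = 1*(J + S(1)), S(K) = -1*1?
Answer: -616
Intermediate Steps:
S(K) = -1
J = 45 (J = 9*5 = 45)
G(C) = 44 (G(C) = 1*(45 - 1) = 1*44 = 44)
G(-6)*(p(-9) + (2*5)*(-2)) = 44*(6 + (2*5)*(-2)) = 44*(6 + 10*(-2)) = 44*(6 - 20) = 44*(-14) = -616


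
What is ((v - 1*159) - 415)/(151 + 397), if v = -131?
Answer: -705/548 ≈ -1.2865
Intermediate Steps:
((v - 1*159) - 415)/(151 + 397) = ((-131 - 1*159) - 415)/(151 + 397) = ((-131 - 159) - 415)/548 = (-290 - 415)*(1/548) = -705*1/548 = -705/548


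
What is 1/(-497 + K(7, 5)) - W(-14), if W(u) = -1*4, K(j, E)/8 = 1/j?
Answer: 13877/3471 ≈ 3.9980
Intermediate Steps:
K(j, E) = 8/j
W(u) = -4
1/(-497 + K(7, 5)) - W(-14) = 1/(-497 + 8/7) - 1*(-4) = 1/(-497 + 8*(1/7)) + 4 = 1/(-497 + 8/7) + 4 = 1/(-3471/7) + 4 = -7/3471 + 4 = 13877/3471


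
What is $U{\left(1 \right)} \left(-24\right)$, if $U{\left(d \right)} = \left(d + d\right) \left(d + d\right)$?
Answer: $-96$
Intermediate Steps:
$U{\left(d \right)} = 4 d^{2}$ ($U{\left(d \right)} = 2 d 2 d = 4 d^{2}$)
$U{\left(1 \right)} \left(-24\right) = 4 \cdot 1^{2} \left(-24\right) = 4 \cdot 1 \left(-24\right) = 4 \left(-24\right) = -96$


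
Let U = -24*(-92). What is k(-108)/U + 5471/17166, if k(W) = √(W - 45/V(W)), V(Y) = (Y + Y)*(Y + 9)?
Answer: 5471/17166 + 7*I*√345642/874368 ≈ 0.31871 + 0.0047067*I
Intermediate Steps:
V(Y) = 2*Y*(9 + Y) (V(Y) = (2*Y)*(9 + Y) = 2*Y*(9 + Y))
U = 2208
k(W) = √(W - 45/(2*W*(9 + W))) (k(W) = √(W - 45*1/(2*W*(9 + W))) = √(W - 45/(2*W*(9 + W))))
k(-108)/U + 5471/17166 = (√(4*(-108) - 90/(-108*(9 - 108)))/2)/2208 + 5471/17166 = (√(-432 - 90*(-1/108)/(-99))/2)*(1/2208) + 5471*(1/17166) = (√(-432 - 90*(-1/108)*(-1/99))/2)*(1/2208) + 5471/17166 = (√(-432 - 5/594)/2)*(1/2208) + 5471/17166 = (√(-256613/594)/2)*(1/2208) + 5471/17166 = ((7*I*√345642/198)/2)*(1/2208) + 5471/17166 = (7*I*√345642/396)*(1/2208) + 5471/17166 = 7*I*√345642/874368 + 5471/17166 = 5471/17166 + 7*I*√345642/874368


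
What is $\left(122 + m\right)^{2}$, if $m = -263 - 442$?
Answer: $339889$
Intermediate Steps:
$m = -705$
$\left(122 + m\right)^{2} = \left(122 - 705\right)^{2} = \left(-583\right)^{2} = 339889$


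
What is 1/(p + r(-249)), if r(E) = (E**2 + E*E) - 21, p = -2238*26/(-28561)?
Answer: 2197/272390733 ≈ 8.0656e-6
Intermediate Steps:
p = 4476/2197 (p = -58188*(-1/28561) = 4476/2197 ≈ 2.0373)
r(E) = -21 + 2*E**2 (r(E) = (E**2 + E**2) - 21 = 2*E**2 - 21 = -21 + 2*E**2)
1/(p + r(-249)) = 1/(4476/2197 + (-21 + 2*(-249)**2)) = 1/(4476/2197 + (-21 + 2*62001)) = 1/(4476/2197 + (-21 + 124002)) = 1/(4476/2197 + 123981) = 1/(272390733/2197) = 2197/272390733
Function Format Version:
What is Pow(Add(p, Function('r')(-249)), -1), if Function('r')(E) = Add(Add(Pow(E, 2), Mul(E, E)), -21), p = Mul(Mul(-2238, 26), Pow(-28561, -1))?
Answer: Rational(2197, 272390733) ≈ 8.0656e-6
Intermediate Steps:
p = Rational(4476, 2197) (p = Mul(-58188, Rational(-1, 28561)) = Rational(4476, 2197) ≈ 2.0373)
Function('r')(E) = Add(-21, Mul(2, Pow(E, 2))) (Function('r')(E) = Add(Add(Pow(E, 2), Pow(E, 2)), -21) = Add(Mul(2, Pow(E, 2)), -21) = Add(-21, Mul(2, Pow(E, 2))))
Pow(Add(p, Function('r')(-249)), -1) = Pow(Add(Rational(4476, 2197), Add(-21, Mul(2, Pow(-249, 2)))), -1) = Pow(Add(Rational(4476, 2197), Add(-21, Mul(2, 62001))), -1) = Pow(Add(Rational(4476, 2197), Add(-21, 124002)), -1) = Pow(Add(Rational(4476, 2197), 123981), -1) = Pow(Rational(272390733, 2197), -1) = Rational(2197, 272390733)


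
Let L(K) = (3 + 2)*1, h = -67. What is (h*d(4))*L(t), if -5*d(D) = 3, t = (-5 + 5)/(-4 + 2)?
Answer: 201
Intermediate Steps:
t = 0 (t = 0/(-2) = 0*(-½) = 0)
d(D) = -⅗ (d(D) = -⅕*3 = -⅗)
L(K) = 5 (L(K) = 5*1 = 5)
(h*d(4))*L(t) = -67*(-⅗)*5 = (201/5)*5 = 201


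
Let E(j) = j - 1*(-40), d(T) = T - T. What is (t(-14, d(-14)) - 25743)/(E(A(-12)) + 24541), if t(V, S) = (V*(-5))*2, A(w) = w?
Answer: -25603/24569 ≈ -1.0421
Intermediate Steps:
d(T) = 0
t(V, S) = -10*V (t(V, S) = -5*V*2 = -10*V)
E(j) = 40 + j (E(j) = j + 40 = 40 + j)
(t(-14, d(-14)) - 25743)/(E(A(-12)) + 24541) = (-10*(-14) - 25743)/((40 - 12) + 24541) = (140 - 25743)/(28 + 24541) = -25603/24569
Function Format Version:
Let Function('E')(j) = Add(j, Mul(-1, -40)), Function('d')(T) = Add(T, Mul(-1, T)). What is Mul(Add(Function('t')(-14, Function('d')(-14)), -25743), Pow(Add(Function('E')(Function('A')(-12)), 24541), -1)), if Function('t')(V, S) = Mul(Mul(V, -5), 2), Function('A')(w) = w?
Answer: Rational(-25603, 24569) ≈ -1.0421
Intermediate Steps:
Function('d')(T) = 0
Function('t')(V, S) = Mul(-10, V) (Function('t')(V, S) = Mul(Mul(-5, V), 2) = Mul(-10, V))
Function('E')(j) = Add(40, j) (Function('E')(j) = Add(j, 40) = Add(40, j))
Mul(Add(Function('t')(-14, Function('d')(-14)), -25743), Pow(Add(Function('E')(Function('A')(-12)), 24541), -1)) = Mul(Add(Mul(-10, -14), -25743), Pow(Add(Add(40, -12), 24541), -1)) = Mul(Add(140, -25743), Pow(Add(28, 24541), -1)) = Mul(-25603, Pow(24569, -1)) = Mul(-25603, Rational(1, 24569)) = Rational(-25603, 24569)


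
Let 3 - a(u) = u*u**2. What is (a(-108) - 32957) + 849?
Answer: 1227607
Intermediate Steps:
a(u) = 3 - u**3 (a(u) = 3 - u*u**2 = 3 - u**3)
(a(-108) - 32957) + 849 = ((3 - 1*(-108)**3) - 32957) + 849 = ((3 - 1*(-1259712)) - 32957) + 849 = ((3 + 1259712) - 32957) + 849 = (1259715 - 32957) + 849 = 1226758 + 849 = 1227607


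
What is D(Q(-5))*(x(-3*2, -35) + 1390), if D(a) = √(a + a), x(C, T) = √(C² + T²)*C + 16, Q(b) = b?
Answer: I*√10*(1406 - 6*√1261) ≈ 3772.4*I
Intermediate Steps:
x(C, T) = 16 + C*√(C² + T²) (x(C, T) = C*√(C² + T²) + 16 = 16 + C*√(C² + T²))
D(a) = √2*√a (D(a) = √(2*a) = √2*√a)
D(Q(-5))*(x(-3*2, -35) + 1390) = (√2*√(-5))*((16 + (-3*2)*√((-3*2)² + (-35)²)) + 1390) = (√2*(I*√5))*((16 - 6*√((-6)² + 1225)) + 1390) = (I*√10)*((16 - 6*√(36 + 1225)) + 1390) = (I*√10)*((16 - 6*√1261) + 1390) = (I*√10)*(1406 - 6*√1261) = I*√10*(1406 - 6*√1261)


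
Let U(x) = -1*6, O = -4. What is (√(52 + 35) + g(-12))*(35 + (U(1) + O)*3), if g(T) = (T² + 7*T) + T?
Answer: 240 + 5*√87 ≈ 286.64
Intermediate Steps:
U(x) = -6
g(T) = T² + 8*T
(√(52 + 35) + g(-12))*(35 + (U(1) + O)*3) = (√(52 + 35) - 12*(8 - 12))*(35 + (-6 - 4)*3) = (√87 - 12*(-4))*(35 - 10*3) = (√87 + 48)*(35 - 30) = (48 + √87)*5 = 240 + 5*√87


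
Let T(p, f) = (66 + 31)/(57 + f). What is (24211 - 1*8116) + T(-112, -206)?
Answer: 2398058/149 ≈ 16094.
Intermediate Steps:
T(p, f) = 97/(57 + f)
(24211 - 1*8116) + T(-112, -206) = (24211 - 1*8116) + 97/(57 - 206) = (24211 - 8116) + 97/(-149) = 16095 + 97*(-1/149) = 16095 - 97/149 = 2398058/149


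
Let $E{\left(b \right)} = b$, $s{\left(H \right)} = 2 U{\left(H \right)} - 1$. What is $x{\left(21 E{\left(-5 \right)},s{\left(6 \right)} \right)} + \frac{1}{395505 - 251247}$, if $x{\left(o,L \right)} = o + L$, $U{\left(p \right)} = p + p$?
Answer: $- \frac{11829155}{144258} \approx -82.0$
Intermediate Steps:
$U{\left(p \right)} = 2 p$
$s{\left(H \right)} = -1 + 4 H$ ($s{\left(H \right)} = 2 \cdot 2 H - 1 = 4 H - 1 = -1 + 4 H$)
$x{\left(o,L \right)} = L + o$
$x{\left(21 E{\left(-5 \right)},s{\left(6 \right)} \right)} + \frac{1}{395505 - 251247} = \left(\left(-1 + 4 \cdot 6\right) + 21 \left(-5\right)\right) + \frac{1}{395505 - 251247} = \left(\left(-1 + 24\right) - 105\right) + \frac{1}{144258} = \left(23 - 105\right) + \frac{1}{144258} = -82 + \frac{1}{144258} = - \frac{11829155}{144258}$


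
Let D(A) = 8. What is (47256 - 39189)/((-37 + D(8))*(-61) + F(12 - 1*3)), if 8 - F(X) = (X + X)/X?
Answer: 8067/1775 ≈ 4.5448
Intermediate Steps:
F(X) = 6 (F(X) = 8 - (X + X)/X = 8 - 2*X/X = 8 - 1*2 = 8 - 2 = 6)
(47256 - 39189)/((-37 + D(8))*(-61) + F(12 - 1*3)) = (47256 - 39189)/((-37 + 8)*(-61) + 6) = 8067/(-29*(-61) + 6) = 8067/(1769 + 6) = 8067/1775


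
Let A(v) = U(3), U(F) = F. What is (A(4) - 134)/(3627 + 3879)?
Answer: -131/7506 ≈ -0.017453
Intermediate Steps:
A(v) = 3
(A(4) - 134)/(3627 + 3879) = (3 - 134)/(3627 + 3879) = -131/7506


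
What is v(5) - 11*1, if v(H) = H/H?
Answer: -10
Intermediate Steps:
v(H) = 1
v(5) - 11*1 = 1 - 11*1 = 1 - 11 = -10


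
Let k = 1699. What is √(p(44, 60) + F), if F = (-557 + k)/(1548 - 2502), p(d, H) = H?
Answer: √1486597/159 ≈ 7.6683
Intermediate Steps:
F = -571/477 (F = (-557 + 1699)/(1548 - 2502) = 1142/(-954) = 1142*(-1/954) = -571/477 ≈ -1.1971)
√(p(44, 60) + F) = √(60 - 571/477) = √(28049/477) = √1486597/159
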